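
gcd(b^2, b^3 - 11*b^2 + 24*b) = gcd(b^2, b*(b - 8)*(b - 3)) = b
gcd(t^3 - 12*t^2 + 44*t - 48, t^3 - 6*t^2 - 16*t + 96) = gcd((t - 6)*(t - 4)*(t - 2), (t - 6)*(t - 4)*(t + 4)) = t^2 - 10*t + 24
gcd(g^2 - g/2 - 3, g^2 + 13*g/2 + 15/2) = g + 3/2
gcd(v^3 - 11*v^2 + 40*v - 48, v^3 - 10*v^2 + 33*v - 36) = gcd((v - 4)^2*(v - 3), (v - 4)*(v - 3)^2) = v^2 - 7*v + 12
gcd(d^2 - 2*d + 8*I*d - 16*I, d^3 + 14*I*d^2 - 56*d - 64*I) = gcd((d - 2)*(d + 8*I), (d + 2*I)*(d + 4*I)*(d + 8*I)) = d + 8*I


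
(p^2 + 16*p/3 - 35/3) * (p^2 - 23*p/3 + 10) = p^4 - 7*p^3/3 - 383*p^2/9 + 1285*p/9 - 350/3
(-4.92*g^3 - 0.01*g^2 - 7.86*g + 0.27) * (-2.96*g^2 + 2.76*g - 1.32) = 14.5632*g^5 - 13.5496*g^4 + 29.7324*g^3 - 22.4796*g^2 + 11.1204*g - 0.3564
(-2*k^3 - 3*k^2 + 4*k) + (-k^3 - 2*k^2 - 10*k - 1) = -3*k^3 - 5*k^2 - 6*k - 1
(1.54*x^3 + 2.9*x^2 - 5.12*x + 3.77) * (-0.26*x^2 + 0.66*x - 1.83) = -0.4004*x^5 + 0.2624*x^4 + 0.427*x^3 - 9.6664*x^2 + 11.8578*x - 6.8991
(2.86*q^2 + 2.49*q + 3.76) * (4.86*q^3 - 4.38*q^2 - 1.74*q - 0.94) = 13.8996*q^5 - 0.425399999999998*q^4 + 2.391*q^3 - 23.4898*q^2 - 8.883*q - 3.5344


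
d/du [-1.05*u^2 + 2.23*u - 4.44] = 2.23 - 2.1*u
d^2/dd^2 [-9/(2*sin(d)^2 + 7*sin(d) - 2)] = 9*(16*sin(d)^4 + 42*sin(d)^3 + 41*sin(d)^2 - 70*sin(d) - 106)/(7*sin(d) - cos(2*d) - 1)^3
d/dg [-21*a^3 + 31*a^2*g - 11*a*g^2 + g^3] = 31*a^2 - 22*a*g + 3*g^2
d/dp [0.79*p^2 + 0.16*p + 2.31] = 1.58*p + 0.16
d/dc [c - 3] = 1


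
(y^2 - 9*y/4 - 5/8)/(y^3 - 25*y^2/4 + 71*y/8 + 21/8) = (2*y - 5)/(2*y^2 - 13*y + 21)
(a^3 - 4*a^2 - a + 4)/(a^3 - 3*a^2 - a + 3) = (a - 4)/(a - 3)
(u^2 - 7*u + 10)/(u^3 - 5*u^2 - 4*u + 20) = 1/(u + 2)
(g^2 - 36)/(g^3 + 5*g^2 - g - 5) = (g^2 - 36)/(g^3 + 5*g^2 - g - 5)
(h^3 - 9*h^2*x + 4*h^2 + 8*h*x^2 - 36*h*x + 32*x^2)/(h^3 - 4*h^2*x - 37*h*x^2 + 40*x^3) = (h + 4)/(h + 5*x)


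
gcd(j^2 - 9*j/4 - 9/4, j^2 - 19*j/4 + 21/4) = j - 3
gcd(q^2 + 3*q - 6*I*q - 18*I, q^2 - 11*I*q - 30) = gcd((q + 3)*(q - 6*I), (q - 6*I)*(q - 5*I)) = q - 6*I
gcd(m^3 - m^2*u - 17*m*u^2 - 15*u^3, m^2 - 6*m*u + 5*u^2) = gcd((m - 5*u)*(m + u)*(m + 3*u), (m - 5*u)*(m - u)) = -m + 5*u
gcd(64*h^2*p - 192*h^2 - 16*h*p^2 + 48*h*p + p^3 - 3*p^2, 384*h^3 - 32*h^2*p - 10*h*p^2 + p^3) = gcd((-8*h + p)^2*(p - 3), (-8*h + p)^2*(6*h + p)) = 64*h^2 - 16*h*p + p^2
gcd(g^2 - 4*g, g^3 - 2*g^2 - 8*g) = g^2 - 4*g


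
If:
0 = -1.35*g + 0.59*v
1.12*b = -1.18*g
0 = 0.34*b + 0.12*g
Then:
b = 0.00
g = 0.00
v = 0.00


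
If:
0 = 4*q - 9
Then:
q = 9/4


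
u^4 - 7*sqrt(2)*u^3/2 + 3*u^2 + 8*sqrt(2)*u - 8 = (u - 2*sqrt(2))^2*(u - sqrt(2)/2)*(u + sqrt(2))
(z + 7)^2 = z^2 + 14*z + 49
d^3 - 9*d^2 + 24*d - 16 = (d - 4)^2*(d - 1)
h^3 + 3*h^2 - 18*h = h*(h - 3)*(h + 6)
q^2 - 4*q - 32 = (q - 8)*(q + 4)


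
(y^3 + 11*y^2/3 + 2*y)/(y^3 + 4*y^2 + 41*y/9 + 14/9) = 3*y*(y + 3)/(3*y^2 + 10*y + 7)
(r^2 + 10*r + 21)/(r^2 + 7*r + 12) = (r + 7)/(r + 4)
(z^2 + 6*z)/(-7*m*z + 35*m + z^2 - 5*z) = z*(z + 6)/(-7*m*z + 35*m + z^2 - 5*z)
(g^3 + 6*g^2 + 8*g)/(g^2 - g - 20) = g*(g + 2)/(g - 5)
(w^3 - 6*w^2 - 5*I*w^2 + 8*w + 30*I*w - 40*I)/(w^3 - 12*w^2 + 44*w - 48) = (w - 5*I)/(w - 6)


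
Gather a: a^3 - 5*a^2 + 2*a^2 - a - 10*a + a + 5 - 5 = a^3 - 3*a^2 - 10*a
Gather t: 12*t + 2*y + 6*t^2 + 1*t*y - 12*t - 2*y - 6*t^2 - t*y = 0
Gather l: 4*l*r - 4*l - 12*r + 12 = l*(4*r - 4) - 12*r + 12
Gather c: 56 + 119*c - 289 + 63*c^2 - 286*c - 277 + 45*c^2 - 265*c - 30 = 108*c^2 - 432*c - 540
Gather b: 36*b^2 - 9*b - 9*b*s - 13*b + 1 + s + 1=36*b^2 + b*(-9*s - 22) + s + 2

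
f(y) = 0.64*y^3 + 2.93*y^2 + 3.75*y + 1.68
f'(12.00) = 350.55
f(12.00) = 1574.52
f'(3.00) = 38.61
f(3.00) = 56.58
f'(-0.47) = 1.42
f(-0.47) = 0.50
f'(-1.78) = -0.60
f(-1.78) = 0.68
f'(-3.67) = 8.10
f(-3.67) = -4.25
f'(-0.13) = 3.02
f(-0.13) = 1.24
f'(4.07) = 59.40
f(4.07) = 108.63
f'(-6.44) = 45.64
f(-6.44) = -71.89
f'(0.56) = 7.63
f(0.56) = 4.81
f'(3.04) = 39.31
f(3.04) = 58.14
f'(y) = 1.92*y^2 + 5.86*y + 3.75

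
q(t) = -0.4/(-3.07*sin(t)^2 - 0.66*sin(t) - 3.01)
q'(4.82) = 0.01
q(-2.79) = 0.13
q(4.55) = 0.07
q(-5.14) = 0.07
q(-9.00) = 0.12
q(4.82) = 0.07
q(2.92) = 0.12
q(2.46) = 0.09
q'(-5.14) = -0.03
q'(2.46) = 0.07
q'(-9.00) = -0.06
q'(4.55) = -0.01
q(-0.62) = 0.11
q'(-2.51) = -0.07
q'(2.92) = 0.07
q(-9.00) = 0.12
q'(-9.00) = -0.06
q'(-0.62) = 0.07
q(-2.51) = 0.11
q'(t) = -0.4*(6.14*sin(t)*cos(t) + 0.66*cos(t))/(-3.07*sin(t)^2 - 0.66*sin(t) - 3.01)^2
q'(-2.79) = -0.06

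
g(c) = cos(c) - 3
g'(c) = -sin(c)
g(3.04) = -3.99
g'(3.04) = -0.10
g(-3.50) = -3.94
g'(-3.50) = -0.35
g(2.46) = -3.78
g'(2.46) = -0.63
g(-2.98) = -3.99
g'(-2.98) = 0.16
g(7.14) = -2.35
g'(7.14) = -0.76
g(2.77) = -3.93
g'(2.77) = -0.36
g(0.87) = -2.36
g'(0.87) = -0.76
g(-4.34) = -3.36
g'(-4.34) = -0.93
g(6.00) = -2.04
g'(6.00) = 0.28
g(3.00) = -3.99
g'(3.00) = -0.14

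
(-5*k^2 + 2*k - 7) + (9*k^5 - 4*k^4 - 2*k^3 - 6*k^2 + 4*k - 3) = 9*k^5 - 4*k^4 - 2*k^3 - 11*k^2 + 6*k - 10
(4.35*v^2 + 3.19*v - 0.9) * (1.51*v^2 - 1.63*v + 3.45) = 6.5685*v^4 - 2.2736*v^3 + 8.4488*v^2 + 12.4725*v - 3.105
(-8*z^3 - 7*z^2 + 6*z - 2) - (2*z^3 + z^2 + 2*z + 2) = -10*z^3 - 8*z^2 + 4*z - 4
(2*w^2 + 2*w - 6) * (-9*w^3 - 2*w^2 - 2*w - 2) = -18*w^5 - 22*w^4 + 46*w^3 + 4*w^2 + 8*w + 12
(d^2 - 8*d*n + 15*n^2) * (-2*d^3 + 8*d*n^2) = -2*d^5 + 16*d^4*n - 22*d^3*n^2 - 64*d^2*n^3 + 120*d*n^4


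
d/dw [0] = 0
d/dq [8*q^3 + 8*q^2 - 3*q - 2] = 24*q^2 + 16*q - 3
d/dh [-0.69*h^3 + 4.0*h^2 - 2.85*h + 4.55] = -2.07*h^2 + 8.0*h - 2.85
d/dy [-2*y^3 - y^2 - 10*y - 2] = -6*y^2 - 2*y - 10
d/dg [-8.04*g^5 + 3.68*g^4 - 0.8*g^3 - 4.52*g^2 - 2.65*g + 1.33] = -40.2*g^4 + 14.72*g^3 - 2.4*g^2 - 9.04*g - 2.65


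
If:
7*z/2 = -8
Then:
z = -16/7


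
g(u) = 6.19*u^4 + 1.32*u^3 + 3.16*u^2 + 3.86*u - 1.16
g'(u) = 24.76*u^3 + 3.96*u^2 + 6.32*u + 3.86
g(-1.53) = 29.52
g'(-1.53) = -85.22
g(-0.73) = -1.05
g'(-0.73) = -8.28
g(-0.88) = 0.70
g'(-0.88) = -15.51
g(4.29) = 2274.40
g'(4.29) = 2058.74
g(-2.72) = 323.97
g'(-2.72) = -482.29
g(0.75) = 6.03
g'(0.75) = 21.27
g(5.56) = 6260.35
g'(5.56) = 4417.16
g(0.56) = 2.83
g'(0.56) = 12.99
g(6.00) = 8443.12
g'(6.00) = 5532.50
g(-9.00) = 39870.37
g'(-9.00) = -17782.30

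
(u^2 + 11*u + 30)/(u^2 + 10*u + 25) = (u + 6)/(u + 5)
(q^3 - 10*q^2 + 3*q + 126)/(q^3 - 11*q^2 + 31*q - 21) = (q^2 - 3*q - 18)/(q^2 - 4*q + 3)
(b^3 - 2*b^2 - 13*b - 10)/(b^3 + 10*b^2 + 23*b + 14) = (b - 5)/(b + 7)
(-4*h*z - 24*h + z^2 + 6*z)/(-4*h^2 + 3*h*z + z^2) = (-4*h*z - 24*h + z^2 + 6*z)/(-4*h^2 + 3*h*z + z^2)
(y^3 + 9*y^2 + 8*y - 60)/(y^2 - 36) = (y^2 + 3*y - 10)/(y - 6)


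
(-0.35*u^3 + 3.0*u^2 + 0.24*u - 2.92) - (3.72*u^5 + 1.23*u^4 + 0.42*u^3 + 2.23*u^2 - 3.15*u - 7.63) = -3.72*u^5 - 1.23*u^4 - 0.77*u^3 + 0.77*u^2 + 3.39*u + 4.71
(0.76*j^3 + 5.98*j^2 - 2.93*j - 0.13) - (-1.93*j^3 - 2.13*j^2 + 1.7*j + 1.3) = 2.69*j^3 + 8.11*j^2 - 4.63*j - 1.43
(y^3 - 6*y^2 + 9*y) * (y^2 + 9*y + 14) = y^5 + 3*y^4 - 31*y^3 - 3*y^2 + 126*y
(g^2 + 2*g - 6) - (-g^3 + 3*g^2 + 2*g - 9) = g^3 - 2*g^2 + 3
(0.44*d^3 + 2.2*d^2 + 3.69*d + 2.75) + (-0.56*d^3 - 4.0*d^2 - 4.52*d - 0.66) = -0.12*d^3 - 1.8*d^2 - 0.83*d + 2.09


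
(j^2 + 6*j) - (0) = j^2 + 6*j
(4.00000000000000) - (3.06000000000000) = 0.940000000000000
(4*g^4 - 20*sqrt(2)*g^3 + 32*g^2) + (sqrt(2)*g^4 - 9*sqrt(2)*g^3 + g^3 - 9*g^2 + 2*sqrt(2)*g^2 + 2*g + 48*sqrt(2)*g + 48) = sqrt(2)*g^4 + 4*g^4 - 29*sqrt(2)*g^3 + g^3 + 2*sqrt(2)*g^2 + 23*g^2 + 2*g + 48*sqrt(2)*g + 48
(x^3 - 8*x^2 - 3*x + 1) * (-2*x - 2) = -2*x^4 + 14*x^3 + 22*x^2 + 4*x - 2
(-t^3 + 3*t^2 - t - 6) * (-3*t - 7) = 3*t^4 - 2*t^3 - 18*t^2 + 25*t + 42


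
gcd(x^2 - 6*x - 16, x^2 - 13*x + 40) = x - 8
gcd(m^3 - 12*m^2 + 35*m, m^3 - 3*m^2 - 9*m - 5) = m - 5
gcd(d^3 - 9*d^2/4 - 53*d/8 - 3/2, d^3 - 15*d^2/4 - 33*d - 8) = d + 1/4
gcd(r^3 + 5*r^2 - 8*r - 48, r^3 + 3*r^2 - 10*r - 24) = r^2 + r - 12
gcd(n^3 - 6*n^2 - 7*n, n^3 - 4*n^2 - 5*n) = n^2 + n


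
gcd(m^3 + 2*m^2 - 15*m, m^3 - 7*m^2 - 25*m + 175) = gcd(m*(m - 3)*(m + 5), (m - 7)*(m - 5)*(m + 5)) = m + 5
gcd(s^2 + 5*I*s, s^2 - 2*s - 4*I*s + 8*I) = 1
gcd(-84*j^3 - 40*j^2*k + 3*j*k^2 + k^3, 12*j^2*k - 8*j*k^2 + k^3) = 6*j - k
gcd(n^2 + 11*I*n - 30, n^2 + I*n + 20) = n + 5*I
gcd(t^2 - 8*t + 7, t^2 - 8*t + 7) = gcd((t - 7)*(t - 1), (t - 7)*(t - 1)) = t^2 - 8*t + 7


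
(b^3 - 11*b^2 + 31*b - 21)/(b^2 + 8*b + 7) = (b^3 - 11*b^2 + 31*b - 21)/(b^2 + 8*b + 7)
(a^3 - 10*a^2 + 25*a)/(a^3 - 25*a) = (a - 5)/(a + 5)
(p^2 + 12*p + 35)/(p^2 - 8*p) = (p^2 + 12*p + 35)/(p*(p - 8))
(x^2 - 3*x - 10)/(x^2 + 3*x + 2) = (x - 5)/(x + 1)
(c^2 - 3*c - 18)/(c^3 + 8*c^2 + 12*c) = (c^2 - 3*c - 18)/(c*(c^2 + 8*c + 12))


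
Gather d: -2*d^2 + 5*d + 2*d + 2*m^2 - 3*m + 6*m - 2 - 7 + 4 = -2*d^2 + 7*d + 2*m^2 + 3*m - 5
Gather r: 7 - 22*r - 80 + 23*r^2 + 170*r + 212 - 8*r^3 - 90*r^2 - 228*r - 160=-8*r^3 - 67*r^2 - 80*r - 21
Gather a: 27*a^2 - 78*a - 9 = 27*a^2 - 78*a - 9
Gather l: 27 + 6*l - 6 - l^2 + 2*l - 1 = -l^2 + 8*l + 20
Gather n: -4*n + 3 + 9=12 - 4*n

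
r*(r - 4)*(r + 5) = r^3 + r^2 - 20*r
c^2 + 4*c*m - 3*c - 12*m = (c - 3)*(c + 4*m)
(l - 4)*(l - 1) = l^2 - 5*l + 4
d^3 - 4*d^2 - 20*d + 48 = (d - 6)*(d - 2)*(d + 4)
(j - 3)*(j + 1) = j^2 - 2*j - 3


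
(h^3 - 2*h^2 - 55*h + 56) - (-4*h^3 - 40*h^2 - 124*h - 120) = 5*h^3 + 38*h^2 + 69*h + 176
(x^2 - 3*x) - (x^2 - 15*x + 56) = 12*x - 56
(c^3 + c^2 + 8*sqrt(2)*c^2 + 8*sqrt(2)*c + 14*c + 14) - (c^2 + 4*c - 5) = c^3 + 8*sqrt(2)*c^2 + 10*c + 8*sqrt(2)*c + 19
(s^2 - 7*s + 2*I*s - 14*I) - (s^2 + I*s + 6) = -7*s + I*s - 6 - 14*I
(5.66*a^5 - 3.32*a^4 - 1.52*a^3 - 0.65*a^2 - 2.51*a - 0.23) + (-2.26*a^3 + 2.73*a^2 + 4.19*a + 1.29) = 5.66*a^5 - 3.32*a^4 - 3.78*a^3 + 2.08*a^2 + 1.68*a + 1.06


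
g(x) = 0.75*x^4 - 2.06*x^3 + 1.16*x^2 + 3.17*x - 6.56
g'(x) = 3.0*x^3 - 6.18*x^2 + 2.32*x + 3.17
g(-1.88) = 14.64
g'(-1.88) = -42.97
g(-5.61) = 1118.74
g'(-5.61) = -734.02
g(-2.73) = 77.00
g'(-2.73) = -110.26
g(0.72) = -4.24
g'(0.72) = 2.76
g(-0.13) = -6.95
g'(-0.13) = 2.76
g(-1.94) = 17.32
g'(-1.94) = -46.49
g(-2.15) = 28.49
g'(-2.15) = -60.20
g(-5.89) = 1338.60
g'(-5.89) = -837.90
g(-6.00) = 1433.14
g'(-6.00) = -881.23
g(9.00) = 3534.94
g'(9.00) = 1710.47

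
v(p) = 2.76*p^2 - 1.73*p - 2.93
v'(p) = 5.52*p - 1.73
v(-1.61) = 7.01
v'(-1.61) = -10.62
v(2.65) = 11.87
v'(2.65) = 12.90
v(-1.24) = 3.46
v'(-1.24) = -8.57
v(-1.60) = 6.90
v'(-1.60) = -10.56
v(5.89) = 82.63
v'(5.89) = 30.78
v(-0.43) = -1.68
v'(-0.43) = -4.10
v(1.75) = 2.50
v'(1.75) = 7.93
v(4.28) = 40.22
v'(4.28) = 21.90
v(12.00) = 373.75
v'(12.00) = 64.51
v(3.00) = 16.72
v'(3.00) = 14.83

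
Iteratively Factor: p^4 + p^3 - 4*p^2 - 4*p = (p + 2)*(p^3 - p^2 - 2*p) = p*(p + 2)*(p^2 - p - 2) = p*(p + 1)*(p + 2)*(p - 2)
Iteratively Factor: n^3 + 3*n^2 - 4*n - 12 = (n - 2)*(n^2 + 5*n + 6) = (n - 2)*(n + 3)*(n + 2)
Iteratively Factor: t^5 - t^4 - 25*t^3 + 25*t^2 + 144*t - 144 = (t + 3)*(t^4 - 4*t^3 - 13*t^2 + 64*t - 48) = (t + 3)*(t + 4)*(t^3 - 8*t^2 + 19*t - 12) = (t - 1)*(t + 3)*(t + 4)*(t^2 - 7*t + 12) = (t - 3)*(t - 1)*(t + 3)*(t + 4)*(t - 4)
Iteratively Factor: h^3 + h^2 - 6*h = (h)*(h^2 + h - 6) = h*(h - 2)*(h + 3)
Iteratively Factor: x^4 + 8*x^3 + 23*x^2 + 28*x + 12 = (x + 2)*(x^3 + 6*x^2 + 11*x + 6) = (x + 1)*(x + 2)*(x^2 + 5*x + 6) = (x + 1)*(x + 2)^2*(x + 3)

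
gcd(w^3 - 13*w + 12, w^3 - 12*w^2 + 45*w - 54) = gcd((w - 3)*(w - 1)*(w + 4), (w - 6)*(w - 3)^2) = w - 3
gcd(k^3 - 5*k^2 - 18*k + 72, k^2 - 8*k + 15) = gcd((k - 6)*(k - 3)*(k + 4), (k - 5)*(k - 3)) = k - 3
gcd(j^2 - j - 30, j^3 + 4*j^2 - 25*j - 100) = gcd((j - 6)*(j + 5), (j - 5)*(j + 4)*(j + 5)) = j + 5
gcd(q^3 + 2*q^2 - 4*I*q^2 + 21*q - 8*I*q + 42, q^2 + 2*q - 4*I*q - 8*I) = q + 2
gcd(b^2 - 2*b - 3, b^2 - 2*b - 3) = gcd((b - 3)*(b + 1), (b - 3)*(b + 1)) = b^2 - 2*b - 3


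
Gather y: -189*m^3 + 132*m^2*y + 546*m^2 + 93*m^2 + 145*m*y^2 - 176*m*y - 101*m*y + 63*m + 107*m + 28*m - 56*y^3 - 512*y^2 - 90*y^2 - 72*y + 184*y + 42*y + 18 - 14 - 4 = -189*m^3 + 639*m^2 + 198*m - 56*y^3 + y^2*(145*m - 602) + y*(132*m^2 - 277*m + 154)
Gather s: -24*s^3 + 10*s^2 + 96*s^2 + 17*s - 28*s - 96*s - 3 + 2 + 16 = -24*s^3 + 106*s^2 - 107*s + 15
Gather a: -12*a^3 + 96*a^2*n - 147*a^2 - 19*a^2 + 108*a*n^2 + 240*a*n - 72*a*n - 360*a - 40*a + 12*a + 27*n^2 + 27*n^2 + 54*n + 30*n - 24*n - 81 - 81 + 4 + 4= -12*a^3 + a^2*(96*n - 166) + a*(108*n^2 + 168*n - 388) + 54*n^2 + 60*n - 154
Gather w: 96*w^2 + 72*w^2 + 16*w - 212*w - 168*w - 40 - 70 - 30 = 168*w^2 - 364*w - 140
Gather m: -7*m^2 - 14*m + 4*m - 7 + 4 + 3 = -7*m^2 - 10*m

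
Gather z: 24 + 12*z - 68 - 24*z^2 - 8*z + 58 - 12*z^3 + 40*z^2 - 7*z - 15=-12*z^3 + 16*z^2 - 3*z - 1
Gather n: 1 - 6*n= 1 - 6*n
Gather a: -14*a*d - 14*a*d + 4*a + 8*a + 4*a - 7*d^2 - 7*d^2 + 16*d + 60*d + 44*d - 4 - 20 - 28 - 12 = a*(16 - 28*d) - 14*d^2 + 120*d - 64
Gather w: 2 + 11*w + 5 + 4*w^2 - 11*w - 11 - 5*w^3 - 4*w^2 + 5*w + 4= -5*w^3 + 5*w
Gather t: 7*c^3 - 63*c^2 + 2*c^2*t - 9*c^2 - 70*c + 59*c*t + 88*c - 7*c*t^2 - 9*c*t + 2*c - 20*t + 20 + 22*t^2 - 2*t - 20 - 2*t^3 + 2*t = 7*c^3 - 72*c^2 + 20*c - 2*t^3 + t^2*(22 - 7*c) + t*(2*c^2 + 50*c - 20)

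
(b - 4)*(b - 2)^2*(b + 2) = b^4 - 6*b^3 + 4*b^2 + 24*b - 32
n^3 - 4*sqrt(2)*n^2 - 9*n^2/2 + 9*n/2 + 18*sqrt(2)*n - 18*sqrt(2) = (n - 3)*(n - 3/2)*(n - 4*sqrt(2))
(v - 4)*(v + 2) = v^2 - 2*v - 8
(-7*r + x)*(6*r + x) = -42*r^2 - r*x + x^2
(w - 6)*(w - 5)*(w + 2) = w^3 - 9*w^2 + 8*w + 60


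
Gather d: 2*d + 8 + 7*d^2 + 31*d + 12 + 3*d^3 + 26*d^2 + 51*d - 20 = 3*d^3 + 33*d^2 + 84*d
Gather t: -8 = -8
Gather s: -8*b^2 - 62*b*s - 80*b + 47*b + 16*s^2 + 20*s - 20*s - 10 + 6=-8*b^2 - 62*b*s - 33*b + 16*s^2 - 4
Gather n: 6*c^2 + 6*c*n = 6*c^2 + 6*c*n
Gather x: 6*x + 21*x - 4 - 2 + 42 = 27*x + 36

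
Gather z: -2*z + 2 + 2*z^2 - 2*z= 2*z^2 - 4*z + 2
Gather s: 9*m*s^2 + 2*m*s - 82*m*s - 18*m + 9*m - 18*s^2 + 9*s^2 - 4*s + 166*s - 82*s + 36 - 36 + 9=-9*m + s^2*(9*m - 9) + s*(80 - 80*m) + 9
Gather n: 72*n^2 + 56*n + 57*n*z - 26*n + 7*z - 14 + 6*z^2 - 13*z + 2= 72*n^2 + n*(57*z + 30) + 6*z^2 - 6*z - 12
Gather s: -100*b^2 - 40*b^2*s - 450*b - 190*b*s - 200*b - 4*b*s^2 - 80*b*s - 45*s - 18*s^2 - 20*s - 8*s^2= -100*b^2 - 650*b + s^2*(-4*b - 26) + s*(-40*b^2 - 270*b - 65)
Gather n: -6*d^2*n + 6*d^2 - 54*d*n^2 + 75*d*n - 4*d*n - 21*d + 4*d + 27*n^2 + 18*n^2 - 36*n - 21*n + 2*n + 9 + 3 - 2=6*d^2 - 17*d + n^2*(45 - 54*d) + n*(-6*d^2 + 71*d - 55) + 10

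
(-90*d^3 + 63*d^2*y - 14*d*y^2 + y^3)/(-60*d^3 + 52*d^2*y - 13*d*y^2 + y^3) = (-3*d + y)/(-2*d + y)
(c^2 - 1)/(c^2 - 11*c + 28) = (c^2 - 1)/(c^2 - 11*c + 28)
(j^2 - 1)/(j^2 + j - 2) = (j + 1)/(j + 2)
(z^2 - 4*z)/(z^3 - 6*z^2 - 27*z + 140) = z/(z^2 - 2*z - 35)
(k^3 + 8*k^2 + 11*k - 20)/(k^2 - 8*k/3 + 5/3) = 3*(k^2 + 9*k + 20)/(3*k - 5)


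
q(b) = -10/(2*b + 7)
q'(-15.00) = 0.04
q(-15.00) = 0.43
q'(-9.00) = 0.17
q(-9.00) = 0.91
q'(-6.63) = 0.51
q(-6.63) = 1.60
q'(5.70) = 0.06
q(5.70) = -0.54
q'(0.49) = 0.31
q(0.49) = -1.25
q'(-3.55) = 2000.00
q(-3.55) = 100.00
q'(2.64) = 0.13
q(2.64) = -0.81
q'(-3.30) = 125.00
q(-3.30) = -25.00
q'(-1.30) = 1.03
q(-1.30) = -2.27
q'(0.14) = 0.38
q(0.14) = -1.37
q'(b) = 20/(2*b + 7)^2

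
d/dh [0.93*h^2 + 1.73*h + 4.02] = 1.86*h + 1.73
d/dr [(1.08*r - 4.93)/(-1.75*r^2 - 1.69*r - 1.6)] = (1.89*r^2 - 17.255*r - 10.0597)/(3.0625*r^4 + 5.915*r^3 + 8.4561*r^2 + 5.408*r + 2.56)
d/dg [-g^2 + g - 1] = 1 - 2*g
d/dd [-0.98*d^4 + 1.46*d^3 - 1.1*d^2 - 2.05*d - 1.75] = -3.92*d^3 + 4.38*d^2 - 2.2*d - 2.05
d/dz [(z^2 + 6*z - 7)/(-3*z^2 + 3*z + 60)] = (7*z^2 + 26*z + 127)/(3*(z^4 - 2*z^3 - 39*z^2 + 40*z + 400))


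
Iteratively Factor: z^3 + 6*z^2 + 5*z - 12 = (z + 4)*(z^2 + 2*z - 3) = (z - 1)*(z + 4)*(z + 3)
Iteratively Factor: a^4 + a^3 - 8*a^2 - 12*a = (a - 3)*(a^3 + 4*a^2 + 4*a) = (a - 3)*(a + 2)*(a^2 + 2*a) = (a - 3)*(a + 2)^2*(a)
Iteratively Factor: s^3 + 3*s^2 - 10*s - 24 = (s + 4)*(s^2 - s - 6) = (s + 2)*(s + 4)*(s - 3)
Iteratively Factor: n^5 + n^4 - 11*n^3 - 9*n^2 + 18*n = (n - 1)*(n^4 + 2*n^3 - 9*n^2 - 18*n) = (n - 1)*(n + 2)*(n^3 - 9*n) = n*(n - 1)*(n + 2)*(n^2 - 9) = n*(n - 3)*(n - 1)*(n + 2)*(n + 3)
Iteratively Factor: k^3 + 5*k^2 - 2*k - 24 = (k + 4)*(k^2 + k - 6) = (k + 3)*(k + 4)*(k - 2)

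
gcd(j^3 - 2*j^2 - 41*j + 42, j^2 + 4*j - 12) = j + 6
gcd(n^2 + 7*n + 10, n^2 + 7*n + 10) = n^2 + 7*n + 10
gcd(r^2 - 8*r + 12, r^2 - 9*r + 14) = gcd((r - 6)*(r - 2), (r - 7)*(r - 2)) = r - 2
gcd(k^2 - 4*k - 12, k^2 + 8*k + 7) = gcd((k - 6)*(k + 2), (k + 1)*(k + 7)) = 1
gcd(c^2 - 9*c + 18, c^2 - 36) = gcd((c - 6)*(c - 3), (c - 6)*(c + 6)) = c - 6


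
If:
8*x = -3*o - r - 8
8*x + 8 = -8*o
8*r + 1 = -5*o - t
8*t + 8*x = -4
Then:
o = -3/92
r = -15/92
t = 43/92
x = -89/92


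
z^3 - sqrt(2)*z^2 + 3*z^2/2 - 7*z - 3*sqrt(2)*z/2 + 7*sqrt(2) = (z - 2)*(z + 7/2)*(z - sqrt(2))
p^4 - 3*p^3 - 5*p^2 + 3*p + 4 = (p - 4)*(p - 1)*(p + 1)^2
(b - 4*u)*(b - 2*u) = b^2 - 6*b*u + 8*u^2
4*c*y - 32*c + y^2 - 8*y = (4*c + y)*(y - 8)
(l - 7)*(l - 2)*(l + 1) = l^3 - 8*l^2 + 5*l + 14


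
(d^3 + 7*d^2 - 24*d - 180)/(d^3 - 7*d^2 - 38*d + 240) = (d + 6)/(d - 8)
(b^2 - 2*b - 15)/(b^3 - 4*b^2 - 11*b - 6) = (-b^2 + 2*b + 15)/(-b^3 + 4*b^2 + 11*b + 6)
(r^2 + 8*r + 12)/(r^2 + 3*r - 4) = (r^2 + 8*r + 12)/(r^2 + 3*r - 4)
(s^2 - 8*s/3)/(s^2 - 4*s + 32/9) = 3*s/(3*s - 4)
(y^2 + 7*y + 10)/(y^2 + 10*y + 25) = (y + 2)/(y + 5)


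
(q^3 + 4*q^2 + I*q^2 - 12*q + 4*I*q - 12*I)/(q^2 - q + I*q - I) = (q^2 + 4*q - 12)/(q - 1)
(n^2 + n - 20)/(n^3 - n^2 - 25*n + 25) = (n - 4)/(n^2 - 6*n + 5)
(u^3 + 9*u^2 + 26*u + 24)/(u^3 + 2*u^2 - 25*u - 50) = (u^2 + 7*u + 12)/(u^2 - 25)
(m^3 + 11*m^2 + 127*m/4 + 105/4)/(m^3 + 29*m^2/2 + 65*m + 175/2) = (m + 3/2)/(m + 5)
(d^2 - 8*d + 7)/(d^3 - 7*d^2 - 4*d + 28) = (d - 1)/(d^2 - 4)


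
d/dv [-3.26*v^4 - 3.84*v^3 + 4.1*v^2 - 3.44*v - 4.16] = -13.04*v^3 - 11.52*v^2 + 8.2*v - 3.44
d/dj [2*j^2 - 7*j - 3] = 4*j - 7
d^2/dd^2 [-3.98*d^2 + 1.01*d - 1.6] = -7.96000000000000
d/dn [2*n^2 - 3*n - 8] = 4*n - 3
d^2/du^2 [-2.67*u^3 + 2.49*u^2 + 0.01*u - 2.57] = 4.98 - 16.02*u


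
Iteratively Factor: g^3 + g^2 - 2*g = (g + 2)*(g^2 - g) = g*(g + 2)*(g - 1)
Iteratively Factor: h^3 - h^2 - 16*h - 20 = (h + 2)*(h^2 - 3*h - 10) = (h + 2)^2*(h - 5)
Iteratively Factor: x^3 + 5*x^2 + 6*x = (x + 3)*(x^2 + 2*x) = x*(x + 3)*(x + 2)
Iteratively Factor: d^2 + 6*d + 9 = (d + 3)*(d + 3)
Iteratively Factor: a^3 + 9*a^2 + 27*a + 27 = (a + 3)*(a^2 + 6*a + 9) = (a + 3)^2*(a + 3)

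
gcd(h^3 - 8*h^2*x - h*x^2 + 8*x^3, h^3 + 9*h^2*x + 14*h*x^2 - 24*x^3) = -h + x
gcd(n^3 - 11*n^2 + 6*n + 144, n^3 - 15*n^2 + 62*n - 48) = n^2 - 14*n + 48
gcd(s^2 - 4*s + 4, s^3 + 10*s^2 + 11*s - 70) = s - 2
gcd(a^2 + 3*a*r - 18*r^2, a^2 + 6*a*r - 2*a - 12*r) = a + 6*r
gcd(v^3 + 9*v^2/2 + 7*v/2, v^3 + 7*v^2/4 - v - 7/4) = v + 1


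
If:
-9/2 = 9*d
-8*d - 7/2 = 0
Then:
No Solution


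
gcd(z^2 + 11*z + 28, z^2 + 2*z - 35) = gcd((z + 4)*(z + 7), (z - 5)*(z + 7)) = z + 7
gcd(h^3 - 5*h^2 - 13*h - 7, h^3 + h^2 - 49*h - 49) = h^2 - 6*h - 7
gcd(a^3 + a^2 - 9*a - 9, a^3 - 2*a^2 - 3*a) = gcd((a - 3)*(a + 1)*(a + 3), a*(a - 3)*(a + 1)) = a^2 - 2*a - 3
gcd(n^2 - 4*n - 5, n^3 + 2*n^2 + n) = n + 1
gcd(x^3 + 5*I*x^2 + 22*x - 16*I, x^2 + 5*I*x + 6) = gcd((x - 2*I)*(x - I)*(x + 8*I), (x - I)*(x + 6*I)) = x - I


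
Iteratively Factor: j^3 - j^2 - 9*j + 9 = (j - 1)*(j^2 - 9) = (j - 1)*(j + 3)*(j - 3)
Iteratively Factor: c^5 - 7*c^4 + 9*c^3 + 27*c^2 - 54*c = (c)*(c^4 - 7*c^3 + 9*c^2 + 27*c - 54) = c*(c + 2)*(c^3 - 9*c^2 + 27*c - 27) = c*(c - 3)*(c + 2)*(c^2 - 6*c + 9) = c*(c - 3)^2*(c + 2)*(c - 3)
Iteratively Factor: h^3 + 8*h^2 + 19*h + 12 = (h + 1)*(h^2 + 7*h + 12) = (h + 1)*(h + 3)*(h + 4)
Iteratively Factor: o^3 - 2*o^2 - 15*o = (o - 5)*(o^2 + 3*o) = (o - 5)*(o + 3)*(o)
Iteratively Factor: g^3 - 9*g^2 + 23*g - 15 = (g - 5)*(g^2 - 4*g + 3) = (g - 5)*(g - 1)*(g - 3)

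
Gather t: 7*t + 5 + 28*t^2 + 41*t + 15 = 28*t^2 + 48*t + 20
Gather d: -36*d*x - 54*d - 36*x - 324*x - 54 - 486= d*(-36*x - 54) - 360*x - 540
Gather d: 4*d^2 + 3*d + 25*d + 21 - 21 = 4*d^2 + 28*d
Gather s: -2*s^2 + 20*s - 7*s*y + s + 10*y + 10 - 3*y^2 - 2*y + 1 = -2*s^2 + s*(21 - 7*y) - 3*y^2 + 8*y + 11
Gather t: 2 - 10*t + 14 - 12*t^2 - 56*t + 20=-12*t^2 - 66*t + 36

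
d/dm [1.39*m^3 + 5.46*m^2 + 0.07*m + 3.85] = 4.17*m^2 + 10.92*m + 0.07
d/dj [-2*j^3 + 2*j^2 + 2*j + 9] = -6*j^2 + 4*j + 2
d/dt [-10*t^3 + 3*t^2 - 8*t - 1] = -30*t^2 + 6*t - 8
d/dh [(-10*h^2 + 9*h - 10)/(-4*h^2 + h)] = 2*(13*h^2 - 40*h + 5)/(h^2*(16*h^2 - 8*h + 1))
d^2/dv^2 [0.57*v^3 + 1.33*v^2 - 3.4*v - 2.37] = 3.42*v + 2.66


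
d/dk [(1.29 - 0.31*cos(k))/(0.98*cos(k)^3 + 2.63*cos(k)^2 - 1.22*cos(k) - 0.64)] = (-0.6076*cos(k)^3 + 2.9773*cos(k)^2 + 6.7854*cos(k) - 1.7722)*sin(k)/(0.9604*cos(k)^6 + 5.1548*cos(k)^5 + 4.5257*cos(k)^4 - 7.6716*cos(k)^3 - 1.878*cos(k)^2 + 1.5616*cos(k) + 0.4096)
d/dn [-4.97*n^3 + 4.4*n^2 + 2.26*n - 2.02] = -14.91*n^2 + 8.8*n + 2.26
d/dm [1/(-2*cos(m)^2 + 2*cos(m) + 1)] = 2*(sin(m) - sin(2*m))/(2*cos(m) - cos(2*m))^2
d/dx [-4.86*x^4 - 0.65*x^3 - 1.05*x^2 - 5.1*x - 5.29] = -19.44*x^3 - 1.95*x^2 - 2.1*x - 5.1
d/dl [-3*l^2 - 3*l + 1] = -6*l - 3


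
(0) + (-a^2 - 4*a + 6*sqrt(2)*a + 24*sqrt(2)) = -a^2 - 4*a + 6*sqrt(2)*a + 24*sqrt(2)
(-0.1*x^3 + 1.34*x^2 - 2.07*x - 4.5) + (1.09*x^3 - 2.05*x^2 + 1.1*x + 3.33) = 0.99*x^3 - 0.71*x^2 - 0.97*x - 1.17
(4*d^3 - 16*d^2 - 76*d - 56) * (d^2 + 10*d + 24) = 4*d^5 + 24*d^4 - 140*d^3 - 1200*d^2 - 2384*d - 1344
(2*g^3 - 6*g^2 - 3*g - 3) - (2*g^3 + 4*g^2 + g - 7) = -10*g^2 - 4*g + 4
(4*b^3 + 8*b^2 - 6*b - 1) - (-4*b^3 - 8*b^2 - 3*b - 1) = 8*b^3 + 16*b^2 - 3*b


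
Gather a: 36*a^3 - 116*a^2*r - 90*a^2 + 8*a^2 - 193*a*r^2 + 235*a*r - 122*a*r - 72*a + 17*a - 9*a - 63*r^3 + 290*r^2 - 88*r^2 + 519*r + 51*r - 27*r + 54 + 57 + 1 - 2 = 36*a^3 + a^2*(-116*r - 82) + a*(-193*r^2 + 113*r - 64) - 63*r^3 + 202*r^2 + 543*r + 110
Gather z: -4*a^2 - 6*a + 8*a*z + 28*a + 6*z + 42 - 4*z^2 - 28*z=-4*a^2 + 22*a - 4*z^2 + z*(8*a - 22) + 42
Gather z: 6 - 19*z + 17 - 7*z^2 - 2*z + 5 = -7*z^2 - 21*z + 28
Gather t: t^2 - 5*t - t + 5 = t^2 - 6*t + 5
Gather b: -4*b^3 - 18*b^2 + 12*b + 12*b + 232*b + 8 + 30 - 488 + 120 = -4*b^3 - 18*b^2 + 256*b - 330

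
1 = 1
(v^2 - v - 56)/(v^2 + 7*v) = (v - 8)/v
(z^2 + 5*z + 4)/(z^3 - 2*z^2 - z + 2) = (z + 4)/(z^2 - 3*z + 2)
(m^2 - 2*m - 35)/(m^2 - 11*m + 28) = (m + 5)/(m - 4)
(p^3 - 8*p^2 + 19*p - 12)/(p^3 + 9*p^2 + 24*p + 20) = (p^3 - 8*p^2 + 19*p - 12)/(p^3 + 9*p^2 + 24*p + 20)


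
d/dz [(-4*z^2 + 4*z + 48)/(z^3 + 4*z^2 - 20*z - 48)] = 4*(z^2 + 6*z + 12)/(z^4 + 16*z^3 + 88*z^2 + 192*z + 144)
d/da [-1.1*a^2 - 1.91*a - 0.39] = -2.2*a - 1.91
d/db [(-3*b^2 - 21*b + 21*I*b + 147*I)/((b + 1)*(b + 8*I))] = (b^2*(18 - 45*I) - 342*I*b + 1008 - 315*I)/(b^4 + b^3*(2 + 16*I) + b^2*(-63 + 32*I) + b*(-128 + 16*I) - 64)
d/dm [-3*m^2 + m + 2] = 1 - 6*m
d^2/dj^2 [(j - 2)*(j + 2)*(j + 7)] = 6*j + 14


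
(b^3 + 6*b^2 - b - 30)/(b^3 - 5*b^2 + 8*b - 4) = (b^2 + 8*b + 15)/(b^2 - 3*b + 2)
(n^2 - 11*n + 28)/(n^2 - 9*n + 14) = (n - 4)/(n - 2)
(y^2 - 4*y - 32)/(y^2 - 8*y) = (y + 4)/y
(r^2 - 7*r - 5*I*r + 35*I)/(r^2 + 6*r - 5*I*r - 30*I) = (r - 7)/(r + 6)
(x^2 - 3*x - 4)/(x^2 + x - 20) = (x + 1)/(x + 5)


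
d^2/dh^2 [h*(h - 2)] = 2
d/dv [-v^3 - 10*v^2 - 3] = v*(-3*v - 20)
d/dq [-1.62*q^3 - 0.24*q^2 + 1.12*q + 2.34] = -4.86*q^2 - 0.48*q + 1.12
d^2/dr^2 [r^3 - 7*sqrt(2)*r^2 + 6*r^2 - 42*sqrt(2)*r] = 6*r - 14*sqrt(2) + 12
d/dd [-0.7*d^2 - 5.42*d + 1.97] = -1.4*d - 5.42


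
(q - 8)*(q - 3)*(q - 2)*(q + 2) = q^4 - 11*q^3 + 20*q^2 + 44*q - 96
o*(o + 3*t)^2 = o^3 + 6*o^2*t + 9*o*t^2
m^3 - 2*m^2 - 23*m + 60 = (m - 4)*(m - 3)*(m + 5)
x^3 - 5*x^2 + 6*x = x*(x - 3)*(x - 2)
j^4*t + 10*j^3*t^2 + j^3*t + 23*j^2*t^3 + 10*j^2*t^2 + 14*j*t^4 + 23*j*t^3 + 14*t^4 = (j + t)*(j + 2*t)*(j + 7*t)*(j*t + t)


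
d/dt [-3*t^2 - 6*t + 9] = -6*t - 6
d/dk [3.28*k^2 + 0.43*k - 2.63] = 6.56*k + 0.43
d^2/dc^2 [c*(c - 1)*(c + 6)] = 6*c + 10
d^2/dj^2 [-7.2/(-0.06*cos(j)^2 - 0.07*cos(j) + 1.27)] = (-0.10368*(1 - cos(j)^2)^2 - 0.09072*cos(j)^3 - 2.28168*cos(j)^2 - 0.45864*cos(j) + 1.27152)/(0.06*cos(j)^2 + 0.07*cos(j) - 1.27)^3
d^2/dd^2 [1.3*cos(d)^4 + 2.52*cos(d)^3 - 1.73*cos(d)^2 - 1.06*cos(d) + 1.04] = -20.8*cos(d)^4 - 22.68*cos(d)^3 + 22.52*cos(d)^2 + 16.18*cos(d) - 3.45999999999999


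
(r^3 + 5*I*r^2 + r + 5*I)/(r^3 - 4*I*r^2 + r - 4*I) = (r + 5*I)/(r - 4*I)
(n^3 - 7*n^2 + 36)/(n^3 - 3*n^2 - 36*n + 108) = (n + 2)/(n + 6)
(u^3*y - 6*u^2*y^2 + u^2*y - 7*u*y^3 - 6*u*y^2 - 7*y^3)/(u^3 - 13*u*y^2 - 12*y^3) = y*(-u^2 + 7*u*y - u + 7*y)/(-u^2 + u*y + 12*y^2)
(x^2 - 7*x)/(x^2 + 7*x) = (x - 7)/(x + 7)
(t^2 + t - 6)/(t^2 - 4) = (t + 3)/(t + 2)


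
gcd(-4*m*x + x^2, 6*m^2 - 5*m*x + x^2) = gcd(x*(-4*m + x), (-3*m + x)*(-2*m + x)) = 1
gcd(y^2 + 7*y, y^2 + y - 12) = 1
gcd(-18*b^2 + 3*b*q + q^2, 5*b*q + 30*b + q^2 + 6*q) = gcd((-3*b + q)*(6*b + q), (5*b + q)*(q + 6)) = 1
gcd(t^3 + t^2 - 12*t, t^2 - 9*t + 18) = t - 3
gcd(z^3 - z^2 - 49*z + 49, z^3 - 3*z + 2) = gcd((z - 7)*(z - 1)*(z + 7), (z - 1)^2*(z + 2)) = z - 1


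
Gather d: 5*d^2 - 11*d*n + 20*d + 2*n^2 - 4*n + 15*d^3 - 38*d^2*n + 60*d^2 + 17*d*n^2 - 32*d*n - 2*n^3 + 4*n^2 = 15*d^3 + d^2*(65 - 38*n) + d*(17*n^2 - 43*n + 20) - 2*n^3 + 6*n^2 - 4*n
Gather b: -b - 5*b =-6*b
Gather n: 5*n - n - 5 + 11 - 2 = 4*n + 4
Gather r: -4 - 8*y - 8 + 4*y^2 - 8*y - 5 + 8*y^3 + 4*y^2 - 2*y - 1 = 8*y^3 + 8*y^2 - 18*y - 18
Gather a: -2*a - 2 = -2*a - 2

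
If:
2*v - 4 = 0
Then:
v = 2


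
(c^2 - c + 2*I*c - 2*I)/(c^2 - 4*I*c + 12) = (c - 1)/(c - 6*I)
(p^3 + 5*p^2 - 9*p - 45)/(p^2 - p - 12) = (p^2 + 2*p - 15)/(p - 4)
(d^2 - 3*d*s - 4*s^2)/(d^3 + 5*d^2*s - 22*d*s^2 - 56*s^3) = (d + s)/(d^2 + 9*d*s + 14*s^2)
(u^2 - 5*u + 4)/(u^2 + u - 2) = (u - 4)/(u + 2)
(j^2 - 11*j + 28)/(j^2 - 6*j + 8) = (j - 7)/(j - 2)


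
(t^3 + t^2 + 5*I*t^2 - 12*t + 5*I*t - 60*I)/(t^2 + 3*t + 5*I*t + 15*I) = (t^2 + t - 12)/(t + 3)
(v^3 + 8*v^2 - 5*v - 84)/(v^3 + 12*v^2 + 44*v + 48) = (v^2 + 4*v - 21)/(v^2 + 8*v + 12)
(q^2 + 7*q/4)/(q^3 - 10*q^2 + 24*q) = (q + 7/4)/(q^2 - 10*q + 24)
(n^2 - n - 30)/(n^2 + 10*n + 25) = (n - 6)/(n + 5)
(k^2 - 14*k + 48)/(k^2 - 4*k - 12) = (k - 8)/(k + 2)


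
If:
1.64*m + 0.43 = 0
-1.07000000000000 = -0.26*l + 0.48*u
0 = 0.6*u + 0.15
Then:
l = 3.65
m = -0.26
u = -0.25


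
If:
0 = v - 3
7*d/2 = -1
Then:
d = -2/7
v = 3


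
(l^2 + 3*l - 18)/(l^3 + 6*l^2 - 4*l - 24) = (l - 3)/(l^2 - 4)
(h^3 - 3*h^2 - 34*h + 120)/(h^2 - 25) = (h^2 + 2*h - 24)/(h + 5)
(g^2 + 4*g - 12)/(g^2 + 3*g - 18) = (g - 2)/(g - 3)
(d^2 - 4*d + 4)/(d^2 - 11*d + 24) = (d^2 - 4*d + 4)/(d^2 - 11*d + 24)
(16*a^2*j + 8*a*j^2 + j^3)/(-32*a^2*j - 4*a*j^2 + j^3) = (-4*a - j)/(8*a - j)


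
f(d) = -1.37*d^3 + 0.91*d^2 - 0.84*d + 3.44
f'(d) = -4.11*d^2 + 1.82*d - 0.84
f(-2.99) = 50.71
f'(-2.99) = -43.03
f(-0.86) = 5.71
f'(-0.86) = -5.44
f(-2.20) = 24.28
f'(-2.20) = -24.74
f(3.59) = -51.23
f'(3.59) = -47.28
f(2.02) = -5.84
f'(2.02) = -13.93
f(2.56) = -15.73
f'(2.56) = -23.12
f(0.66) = 2.89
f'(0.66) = -1.43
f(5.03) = -152.11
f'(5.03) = -95.67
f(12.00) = -2242.96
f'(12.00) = -570.84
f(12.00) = -2242.96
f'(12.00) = -570.84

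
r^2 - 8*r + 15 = (r - 5)*(r - 3)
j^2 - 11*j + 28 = (j - 7)*(j - 4)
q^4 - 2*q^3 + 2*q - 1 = (q - 1)^3*(q + 1)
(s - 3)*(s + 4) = s^2 + s - 12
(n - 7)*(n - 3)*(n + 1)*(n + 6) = n^4 - 3*n^3 - 43*n^2 + 87*n + 126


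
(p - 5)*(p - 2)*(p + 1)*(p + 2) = p^4 - 4*p^3 - 9*p^2 + 16*p + 20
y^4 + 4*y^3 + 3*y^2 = y^2*(y + 1)*(y + 3)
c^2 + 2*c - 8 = (c - 2)*(c + 4)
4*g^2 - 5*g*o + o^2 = (-4*g + o)*(-g + o)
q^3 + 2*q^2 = q^2*(q + 2)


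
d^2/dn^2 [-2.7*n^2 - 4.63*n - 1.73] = -5.40000000000000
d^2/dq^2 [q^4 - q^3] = 6*q*(2*q - 1)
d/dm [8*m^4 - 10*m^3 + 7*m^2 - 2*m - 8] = 32*m^3 - 30*m^2 + 14*m - 2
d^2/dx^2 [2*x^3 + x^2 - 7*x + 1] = 12*x + 2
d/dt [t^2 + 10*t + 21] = 2*t + 10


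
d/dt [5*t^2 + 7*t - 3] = 10*t + 7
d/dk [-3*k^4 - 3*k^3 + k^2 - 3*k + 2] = -12*k^3 - 9*k^2 + 2*k - 3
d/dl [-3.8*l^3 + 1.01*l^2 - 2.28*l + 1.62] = -11.4*l^2 + 2.02*l - 2.28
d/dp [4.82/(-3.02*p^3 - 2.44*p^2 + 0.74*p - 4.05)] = (43.6692*p^2 + 23.5216*p - 3.5668)/(3.02*p^3 + 2.44*p^2 - 0.74*p + 4.05)^2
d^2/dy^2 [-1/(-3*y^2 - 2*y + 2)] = 2*(-9*y^2 - 6*y + 4*(3*y + 1)^2 + 6)/(3*y^2 + 2*y - 2)^3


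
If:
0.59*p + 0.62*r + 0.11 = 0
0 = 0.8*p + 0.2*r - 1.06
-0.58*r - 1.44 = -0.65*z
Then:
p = 1.80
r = -1.89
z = 0.53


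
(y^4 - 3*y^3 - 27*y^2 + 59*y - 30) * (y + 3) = y^5 - 36*y^3 - 22*y^2 + 147*y - 90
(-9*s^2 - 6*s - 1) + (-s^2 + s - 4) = -10*s^2 - 5*s - 5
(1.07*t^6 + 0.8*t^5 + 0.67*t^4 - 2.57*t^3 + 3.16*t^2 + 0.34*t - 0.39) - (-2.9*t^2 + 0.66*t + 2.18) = 1.07*t^6 + 0.8*t^5 + 0.67*t^4 - 2.57*t^3 + 6.06*t^2 - 0.32*t - 2.57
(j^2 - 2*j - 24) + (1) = j^2 - 2*j - 23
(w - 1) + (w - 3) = 2*w - 4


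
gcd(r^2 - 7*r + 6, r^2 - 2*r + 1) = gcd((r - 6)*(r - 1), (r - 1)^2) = r - 1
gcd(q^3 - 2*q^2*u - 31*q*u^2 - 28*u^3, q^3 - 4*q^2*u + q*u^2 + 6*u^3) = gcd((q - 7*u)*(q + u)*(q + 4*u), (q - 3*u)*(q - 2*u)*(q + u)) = q + u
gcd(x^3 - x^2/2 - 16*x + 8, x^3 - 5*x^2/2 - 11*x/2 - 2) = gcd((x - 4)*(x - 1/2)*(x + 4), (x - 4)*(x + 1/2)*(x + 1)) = x - 4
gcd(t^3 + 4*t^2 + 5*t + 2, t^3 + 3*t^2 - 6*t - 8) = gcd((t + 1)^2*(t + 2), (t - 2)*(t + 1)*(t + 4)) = t + 1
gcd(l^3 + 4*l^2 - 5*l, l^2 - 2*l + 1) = l - 1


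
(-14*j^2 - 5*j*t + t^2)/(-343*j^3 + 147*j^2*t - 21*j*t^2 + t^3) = (2*j + t)/(49*j^2 - 14*j*t + t^2)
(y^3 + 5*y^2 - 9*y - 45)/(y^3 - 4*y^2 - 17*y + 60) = (y^2 + 8*y + 15)/(y^2 - y - 20)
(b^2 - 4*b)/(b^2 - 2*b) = (b - 4)/(b - 2)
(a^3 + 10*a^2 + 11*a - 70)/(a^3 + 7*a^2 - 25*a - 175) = (a - 2)/(a - 5)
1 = 1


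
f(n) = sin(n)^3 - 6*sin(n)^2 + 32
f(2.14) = 28.34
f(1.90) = 27.47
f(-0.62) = 29.78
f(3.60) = 30.74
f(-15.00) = 29.19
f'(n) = 3*sin(n)^2*cos(n) - 12*sin(n)*cos(n)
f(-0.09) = 31.95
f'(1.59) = 0.17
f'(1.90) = 2.80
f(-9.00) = 30.91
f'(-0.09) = 1.10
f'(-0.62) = 6.50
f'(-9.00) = -4.97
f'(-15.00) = -6.89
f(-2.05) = 26.58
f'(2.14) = 4.30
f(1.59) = 27.00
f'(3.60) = -5.29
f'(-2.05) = -6.00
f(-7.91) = 25.02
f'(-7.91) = -0.84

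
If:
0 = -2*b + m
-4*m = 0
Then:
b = 0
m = 0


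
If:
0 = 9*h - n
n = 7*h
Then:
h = 0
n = 0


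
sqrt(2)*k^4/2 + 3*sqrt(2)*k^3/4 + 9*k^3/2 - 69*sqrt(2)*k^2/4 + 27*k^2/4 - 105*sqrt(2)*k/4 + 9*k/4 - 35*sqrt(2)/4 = (k + 1/2)*(k - 5*sqrt(2)/2)*(k + 7*sqrt(2))*(sqrt(2)*k/2 + sqrt(2)/2)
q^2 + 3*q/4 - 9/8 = (q - 3/4)*(q + 3/2)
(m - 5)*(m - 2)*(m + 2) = m^3 - 5*m^2 - 4*m + 20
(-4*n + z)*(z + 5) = -4*n*z - 20*n + z^2 + 5*z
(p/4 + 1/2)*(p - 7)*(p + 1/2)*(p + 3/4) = p^4/4 - 15*p^3/16 - 159*p^2/32 - 155*p/32 - 21/16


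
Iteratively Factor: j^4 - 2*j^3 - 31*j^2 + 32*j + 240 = (j + 3)*(j^3 - 5*j^2 - 16*j + 80) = (j + 3)*(j + 4)*(j^2 - 9*j + 20) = (j - 5)*(j + 3)*(j + 4)*(j - 4)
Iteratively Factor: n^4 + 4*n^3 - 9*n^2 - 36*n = (n - 3)*(n^3 + 7*n^2 + 12*n) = (n - 3)*(n + 4)*(n^2 + 3*n) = (n - 3)*(n + 3)*(n + 4)*(n)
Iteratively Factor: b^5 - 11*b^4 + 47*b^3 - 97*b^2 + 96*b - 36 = (b - 3)*(b^4 - 8*b^3 + 23*b^2 - 28*b + 12) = (b - 3)*(b - 2)*(b^3 - 6*b^2 + 11*b - 6) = (b - 3)*(b - 2)^2*(b^2 - 4*b + 3) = (b - 3)*(b - 2)^2*(b - 1)*(b - 3)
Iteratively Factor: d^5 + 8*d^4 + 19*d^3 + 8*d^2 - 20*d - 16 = (d + 2)*(d^4 + 6*d^3 + 7*d^2 - 6*d - 8) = (d + 1)*(d + 2)*(d^3 + 5*d^2 + 2*d - 8) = (d + 1)*(d + 2)^2*(d^2 + 3*d - 4) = (d + 1)*(d + 2)^2*(d + 4)*(d - 1)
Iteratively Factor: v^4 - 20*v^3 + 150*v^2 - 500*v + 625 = (v - 5)*(v^3 - 15*v^2 + 75*v - 125) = (v - 5)^2*(v^2 - 10*v + 25) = (v - 5)^3*(v - 5)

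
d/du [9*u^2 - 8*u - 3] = 18*u - 8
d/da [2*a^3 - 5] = 6*a^2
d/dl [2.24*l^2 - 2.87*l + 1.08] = 4.48*l - 2.87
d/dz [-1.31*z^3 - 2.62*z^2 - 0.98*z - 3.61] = -3.93*z^2 - 5.24*z - 0.98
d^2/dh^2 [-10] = 0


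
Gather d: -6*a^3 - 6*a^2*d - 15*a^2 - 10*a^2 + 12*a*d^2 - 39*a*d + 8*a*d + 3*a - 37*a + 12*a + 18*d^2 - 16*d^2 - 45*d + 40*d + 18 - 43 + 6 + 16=-6*a^3 - 25*a^2 - 22*a + d^2*(12*a + 2) + d*(-6*a^2 - 31*a - 5) - 3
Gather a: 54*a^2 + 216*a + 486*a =54*a^2 + 702*a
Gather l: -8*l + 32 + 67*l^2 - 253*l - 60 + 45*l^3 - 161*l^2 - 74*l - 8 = 45*l^3 - 94*l^2 - 335*l - 36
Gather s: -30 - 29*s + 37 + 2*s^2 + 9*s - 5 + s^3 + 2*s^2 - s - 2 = s^3 + 4*s^2 - 21*s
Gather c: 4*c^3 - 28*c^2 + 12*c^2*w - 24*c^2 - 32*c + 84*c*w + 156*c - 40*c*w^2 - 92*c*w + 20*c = 4*c^3 + c^2*(12*w - 52) + c*(-40*w^2 - 8*w + 144)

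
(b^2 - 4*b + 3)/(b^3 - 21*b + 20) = (b - 3)/(b^2 + b - 20)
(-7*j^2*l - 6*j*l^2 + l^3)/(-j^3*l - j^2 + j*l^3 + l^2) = l*(7*j - l)/(j^2*l - j*l^2 + j - l)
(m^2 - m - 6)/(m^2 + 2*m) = (m - 3)/m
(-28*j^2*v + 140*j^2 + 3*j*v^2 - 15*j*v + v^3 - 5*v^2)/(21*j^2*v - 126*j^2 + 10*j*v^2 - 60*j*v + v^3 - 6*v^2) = (-4*j*v + 20*j + v^2 - 5*v)/(3*j*v - 18*j + v^2 - 6*v)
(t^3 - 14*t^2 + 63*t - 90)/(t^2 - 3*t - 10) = (t^2 - 9*t + 18)/(t + 2)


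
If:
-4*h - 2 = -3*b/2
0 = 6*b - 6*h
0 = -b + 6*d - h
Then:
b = -4/5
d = -4/15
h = -4/5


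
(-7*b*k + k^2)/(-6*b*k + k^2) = (7*b - k)/(6*b - k)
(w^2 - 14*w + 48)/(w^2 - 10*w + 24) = (w - 8)/(w - 4)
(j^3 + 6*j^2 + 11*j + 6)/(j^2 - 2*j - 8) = (j^2 + 4*j + 3)/(j - 4)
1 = 1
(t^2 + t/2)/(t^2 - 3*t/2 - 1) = t/(t - 2)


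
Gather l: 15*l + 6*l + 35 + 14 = 21*l + 49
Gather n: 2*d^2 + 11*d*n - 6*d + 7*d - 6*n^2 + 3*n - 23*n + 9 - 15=2*d^2 + d - 6*n^2 + n*(11*d - 20) - 6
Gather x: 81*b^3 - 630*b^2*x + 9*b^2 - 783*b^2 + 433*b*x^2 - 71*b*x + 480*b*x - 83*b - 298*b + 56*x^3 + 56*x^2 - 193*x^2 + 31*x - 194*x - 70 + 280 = 81*b^3 - 774*b^2 - 381*b + 56*x^3 + x^2*(433*b - 137) + x*(-630*b^2 + 409*b - 163) + 210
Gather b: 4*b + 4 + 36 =4*b + 40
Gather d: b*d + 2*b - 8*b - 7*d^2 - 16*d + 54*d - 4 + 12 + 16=-6*b - 7*d^2 + d*(b + 38) + 24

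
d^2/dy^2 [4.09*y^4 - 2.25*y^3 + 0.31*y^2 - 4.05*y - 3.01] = 49.08*y^2 - 13.5*y + 0.62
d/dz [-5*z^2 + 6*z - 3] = 6 - 10*z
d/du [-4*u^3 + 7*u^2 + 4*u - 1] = -12*u^2 + 14*u + 4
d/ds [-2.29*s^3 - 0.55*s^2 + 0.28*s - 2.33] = -6.87*s^2 - 1.1*s + 0.28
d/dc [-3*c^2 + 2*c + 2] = 2 - 6*c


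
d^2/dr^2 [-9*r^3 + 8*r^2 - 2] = 16 - 54*r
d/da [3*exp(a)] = 3*exp(a)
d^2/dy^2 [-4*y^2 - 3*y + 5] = -8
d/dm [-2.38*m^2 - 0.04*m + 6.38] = -4.76*m - 0.04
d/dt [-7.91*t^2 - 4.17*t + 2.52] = -15.82*t - 4.17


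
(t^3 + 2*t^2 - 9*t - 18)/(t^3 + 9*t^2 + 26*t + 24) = (t - 3)/(t + 4)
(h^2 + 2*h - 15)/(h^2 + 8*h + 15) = (h - 3)/(h + 3)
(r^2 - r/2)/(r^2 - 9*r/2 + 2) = r/(r - 4)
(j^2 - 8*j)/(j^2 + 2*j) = (j - 8)/(j + 2)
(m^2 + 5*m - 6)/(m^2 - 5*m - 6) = (-m^2 - 5*m + 6)/(-m^2 + 5*m + 6)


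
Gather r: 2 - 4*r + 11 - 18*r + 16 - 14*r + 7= 36 - 36*r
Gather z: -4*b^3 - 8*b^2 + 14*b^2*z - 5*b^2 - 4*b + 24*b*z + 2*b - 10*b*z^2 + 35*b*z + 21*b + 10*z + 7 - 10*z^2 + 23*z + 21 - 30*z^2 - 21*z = -4*b^3 - 13*b^2 + 19*b + z^2*(-10*b - 40) + z*(14*b^2 + 59*b + 12) + 28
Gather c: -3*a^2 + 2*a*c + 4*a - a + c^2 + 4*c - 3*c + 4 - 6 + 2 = -3*a^2 + 3*a + c^2 + c*(2*a + 1)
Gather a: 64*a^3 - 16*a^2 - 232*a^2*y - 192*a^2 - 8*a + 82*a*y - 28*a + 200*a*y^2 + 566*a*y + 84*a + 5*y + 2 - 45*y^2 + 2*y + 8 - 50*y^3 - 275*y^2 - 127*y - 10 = 64*a^3 + a^2*(-232*y - 208) + a*(200*y^2 + 648*y + 48) - 50*y^3 - 320*y^2 - 120*y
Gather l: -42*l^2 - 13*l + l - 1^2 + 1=-42*l^2 - 12*l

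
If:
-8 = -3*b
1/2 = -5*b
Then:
No Solution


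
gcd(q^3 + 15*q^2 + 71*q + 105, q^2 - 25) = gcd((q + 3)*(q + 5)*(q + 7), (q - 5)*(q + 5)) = q + 5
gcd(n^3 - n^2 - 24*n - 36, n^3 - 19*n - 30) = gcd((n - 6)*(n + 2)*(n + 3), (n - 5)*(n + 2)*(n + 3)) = n^2 + 5*n + 6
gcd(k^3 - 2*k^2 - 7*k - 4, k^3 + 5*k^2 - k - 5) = k + 1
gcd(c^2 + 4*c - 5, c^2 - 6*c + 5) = c - 1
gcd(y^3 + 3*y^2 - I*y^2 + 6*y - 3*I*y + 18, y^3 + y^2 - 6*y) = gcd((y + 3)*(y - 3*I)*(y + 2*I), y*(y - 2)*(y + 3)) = y + 3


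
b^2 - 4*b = b*(b - 4)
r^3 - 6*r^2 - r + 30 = (r - 5)*(r - 3)*(r + 2)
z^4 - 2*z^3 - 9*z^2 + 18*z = z*(z - 3)*(z - 2)*(z + 3)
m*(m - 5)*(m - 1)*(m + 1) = m^4 - 5*m^3 - m^2 + 5*m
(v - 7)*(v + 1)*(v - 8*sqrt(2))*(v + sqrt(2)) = v^4 - 7*sqrt(2)*v^3 - 6*v^3 - 23*v^2 + 42*sqrt(2)*v^2 + 49*sqrt(2)*v + 96*v + 112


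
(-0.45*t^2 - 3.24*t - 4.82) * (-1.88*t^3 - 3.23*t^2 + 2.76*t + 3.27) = 0.846*t^5 + 7.5447*t^4 + 18.2848*t^3 + 5.1547*t^2 - 23.898*t - 15.7614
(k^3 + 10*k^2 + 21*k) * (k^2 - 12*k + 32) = k^5 - 2*k^4 - 67*k^3 + 68*k^2 + 672*k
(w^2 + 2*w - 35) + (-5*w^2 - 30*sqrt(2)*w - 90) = -4*w^2 - 30*sqrt(2)*w + 2*w - 125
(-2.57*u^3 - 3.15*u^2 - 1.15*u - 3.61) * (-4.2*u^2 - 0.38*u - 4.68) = 10.794*u^5 + 14.2066*u^4 + 18.0546*u^3 + 30.341*u^2 + 6.7538*u + 16.8948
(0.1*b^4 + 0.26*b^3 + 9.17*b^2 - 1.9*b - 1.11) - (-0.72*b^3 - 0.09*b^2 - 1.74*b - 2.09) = 0.1*b^4 + 0.98*b^3 + 9.26*b^2 - 0.16*b + 0.98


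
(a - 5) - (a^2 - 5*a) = -a^2 + 6*a - 5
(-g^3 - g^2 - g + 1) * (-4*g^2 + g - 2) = 4*g^5 + 3*g^4 + 5*g^3 - 3*g^2 + 3*g - 2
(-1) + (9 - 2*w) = 8 - 2*w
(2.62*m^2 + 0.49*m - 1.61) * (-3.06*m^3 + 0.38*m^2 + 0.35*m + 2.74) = -8.0172*m^5 - 0.5038*m^4 + 6.0298*m^3 + 6.7385*m^2 + 0.7791*m - 4.4114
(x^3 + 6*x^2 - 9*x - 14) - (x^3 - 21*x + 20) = 6*x^2 + 12*x - 34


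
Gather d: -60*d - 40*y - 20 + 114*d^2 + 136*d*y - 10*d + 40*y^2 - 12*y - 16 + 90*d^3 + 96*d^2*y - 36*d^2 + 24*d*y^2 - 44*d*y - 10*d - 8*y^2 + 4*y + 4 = 90*d^3 + d^2*(96*y + 78) + d*(24*y^2 + 92*y - 80) + 32*y^2 - 48*y - 32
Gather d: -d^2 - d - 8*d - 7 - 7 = -d^2 - 9*d - 14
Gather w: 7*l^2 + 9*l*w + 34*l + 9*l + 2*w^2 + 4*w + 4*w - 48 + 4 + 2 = 7*l^2 + 43*l + 2*w^2 + w*(9*l + 8) - 42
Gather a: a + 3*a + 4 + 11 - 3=4*a + 12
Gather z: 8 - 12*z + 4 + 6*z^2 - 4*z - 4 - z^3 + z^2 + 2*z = -z^3 + 7*z^2 - 14*z + 8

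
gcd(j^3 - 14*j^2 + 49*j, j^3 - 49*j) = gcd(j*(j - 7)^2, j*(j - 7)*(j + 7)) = j^2 - 7*j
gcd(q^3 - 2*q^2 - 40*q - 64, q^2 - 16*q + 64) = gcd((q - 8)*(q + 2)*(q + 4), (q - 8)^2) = q - 8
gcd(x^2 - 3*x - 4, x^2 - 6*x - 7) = x + 1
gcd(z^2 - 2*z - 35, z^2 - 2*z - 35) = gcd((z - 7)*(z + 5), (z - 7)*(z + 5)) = z^2 - 2*z - 35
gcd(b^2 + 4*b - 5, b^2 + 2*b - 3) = b - 1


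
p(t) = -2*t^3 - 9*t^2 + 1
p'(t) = -6*t^2 - 18*t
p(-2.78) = -25.59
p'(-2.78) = 3.67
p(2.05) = -54.05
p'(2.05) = -62.12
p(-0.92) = -5.06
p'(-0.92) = 11.48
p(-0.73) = -3.02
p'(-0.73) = 9.94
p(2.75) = -108.66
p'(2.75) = -94.88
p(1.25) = -16.97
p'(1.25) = -31.88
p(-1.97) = -18.64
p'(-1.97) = 12.17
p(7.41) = -1306.91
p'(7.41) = -462.83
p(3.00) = -134.00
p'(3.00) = -108.00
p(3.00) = -134.00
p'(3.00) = -108.00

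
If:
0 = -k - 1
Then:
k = -1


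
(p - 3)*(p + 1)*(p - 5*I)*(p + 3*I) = p^4 - 2*p^3 - 2*I*p^3 + 12*p^2 + 4*I*p^2 - 30*p + 6*I*p - 45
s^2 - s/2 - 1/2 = (s - 1)*(s + 1/2)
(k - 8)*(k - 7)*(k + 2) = k^3 - 13*k^2 + 26*k + 112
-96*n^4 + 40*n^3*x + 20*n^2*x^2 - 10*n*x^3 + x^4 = (-6*n + x)*(-4*n + x)*(-2*n + x)*(2*n + x)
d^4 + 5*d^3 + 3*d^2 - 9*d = d*(d - 1)*(d + 3)^2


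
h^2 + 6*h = h*(h + 6)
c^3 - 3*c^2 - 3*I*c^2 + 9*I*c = c*(c - 3)*(c - 3*I)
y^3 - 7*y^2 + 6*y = y*(y - 6)*(y - 1)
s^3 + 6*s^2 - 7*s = s*(s - 1)*(s + 7)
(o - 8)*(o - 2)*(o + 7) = o^3 - 3*o^2 - 54*o + 112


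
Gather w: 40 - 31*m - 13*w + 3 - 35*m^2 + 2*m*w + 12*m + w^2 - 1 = -35*m^2 - 19*m + w^2 + w*(2*m - 13) + 42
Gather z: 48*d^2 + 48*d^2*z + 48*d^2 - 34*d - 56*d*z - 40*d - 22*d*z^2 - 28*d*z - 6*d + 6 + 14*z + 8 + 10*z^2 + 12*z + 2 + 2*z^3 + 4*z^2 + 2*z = 96*d^2 - 80*d + 2*z^3 + z^2*(14 - 22*d) + z*(48*d^2 - 84*d + 28) + 16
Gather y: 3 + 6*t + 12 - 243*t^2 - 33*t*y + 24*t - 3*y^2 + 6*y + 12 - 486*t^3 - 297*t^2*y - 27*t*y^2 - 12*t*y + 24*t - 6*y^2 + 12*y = -486*t^3 - 243*t^2 + 54*t + y^2*(-27*t - 9) + y*(-297*t^2 - 45*t + 18) + 27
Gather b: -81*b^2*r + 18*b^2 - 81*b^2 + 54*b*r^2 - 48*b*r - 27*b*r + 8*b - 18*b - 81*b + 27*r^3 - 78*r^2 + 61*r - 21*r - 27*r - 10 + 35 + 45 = b^2*(-81*r - 63) + b*(54*r^2 - 75*r - 91) + 27*r^3 - 78*r^2 + 13*r + 70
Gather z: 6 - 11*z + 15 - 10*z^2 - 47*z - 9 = -10*z^2 - 58*z + 12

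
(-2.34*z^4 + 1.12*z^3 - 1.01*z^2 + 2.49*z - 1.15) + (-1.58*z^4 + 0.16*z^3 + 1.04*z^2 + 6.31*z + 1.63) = -3.92*z^4 + 1.28*z^3 + 0.03*z^2 + 8.8*z + 0.48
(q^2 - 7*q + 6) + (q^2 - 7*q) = 2*q^2 - 14*q + 6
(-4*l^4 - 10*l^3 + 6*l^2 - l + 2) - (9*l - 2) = -4*l^4 - 10*l^3 + 6*l^2 - 10*l + 4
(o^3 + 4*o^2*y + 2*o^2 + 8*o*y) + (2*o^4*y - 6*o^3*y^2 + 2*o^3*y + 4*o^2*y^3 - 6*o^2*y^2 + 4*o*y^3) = 2*o^4*y - 6*o^3*y^2 + 2*o^3*y + o^3 + 4*o^2*y^3 - 6*o^2*y^2 + 4*o^2*y + 2*o^2 + 4*o*y^3 + 8*o*y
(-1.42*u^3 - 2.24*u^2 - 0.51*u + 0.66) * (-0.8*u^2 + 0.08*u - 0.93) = 1.136*u^5 + 1.6784*u^4 + 1.5494*u^3 + 1.5144*u^2 + 0.5271*u - 0.6138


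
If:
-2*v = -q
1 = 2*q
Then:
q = 1/2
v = 1/4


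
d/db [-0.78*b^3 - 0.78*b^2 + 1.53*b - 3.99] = -2.34*b^2 - 1.56*b + 1.53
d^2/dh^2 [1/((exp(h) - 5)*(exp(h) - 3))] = 4*(exp(3*h) - 6*exp(2*h) + exp(h) + 30)*exp(h)/(exp(6*h) - 24*exp(5*h) + 237*exp(4*h) - 1232*exp(3*h) + 3555*exp(2*h) - 5400*exp(h) + 3375)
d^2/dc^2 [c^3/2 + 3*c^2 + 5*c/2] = 3*c + 6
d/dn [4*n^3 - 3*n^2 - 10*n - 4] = 12*n^2 - 6*n - 10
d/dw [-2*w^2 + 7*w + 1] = 7 - 4*w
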